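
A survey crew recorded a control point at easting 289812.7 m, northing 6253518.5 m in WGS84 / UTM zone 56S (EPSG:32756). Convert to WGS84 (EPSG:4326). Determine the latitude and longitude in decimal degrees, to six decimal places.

lat -33.837700°, lon 150.728500°

Zone 56S: λ₀ = 153°, k₀ = 0.9996, false easting 500000 m, false northing 10000000 m.
Meridian distance M = (N − FN)/k₀ = -3747980.7 m.
Inverse transverse Mercator on WGS84 gives φ = -33.83769999°, λ = 150.72849987°.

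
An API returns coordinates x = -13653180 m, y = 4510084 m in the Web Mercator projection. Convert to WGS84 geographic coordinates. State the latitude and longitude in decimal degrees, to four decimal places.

R = 6378137 m. λ = x/R = -122.64860271°.
φ = 2·arctan(exp(y/R)) − 90° = 2·arctan(2.02813) − 90° = 37.50750136°.

lat 37.5075°, lon -122.6486°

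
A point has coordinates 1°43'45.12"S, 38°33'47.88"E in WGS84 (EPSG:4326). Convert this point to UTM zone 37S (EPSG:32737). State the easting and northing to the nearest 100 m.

E 451400 m, N 9808900 m

Zone 37 central meridian λ₀ = 6×37 − 183 = 39°; Δλ = -0.4367°.
Transverse Mercator on WGS84 with k₀ = 0.9996 gives E = 451427.732 m, N = 9808865.276 m.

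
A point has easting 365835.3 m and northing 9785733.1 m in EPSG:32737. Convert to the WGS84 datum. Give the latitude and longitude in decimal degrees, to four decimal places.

Zone 37S: λ₀ = 39°, k₀ = 0.9996, false easting 500000 m, false northing 10000000 m.
Meridian distance M = (N − FN)/k₀ = -214352.6 m.
Inverse transverse Mercator on WGS84 gives φ = -1.93810024°, λ = 37.79369973°.

lat -1.9381°, lon 37.7937°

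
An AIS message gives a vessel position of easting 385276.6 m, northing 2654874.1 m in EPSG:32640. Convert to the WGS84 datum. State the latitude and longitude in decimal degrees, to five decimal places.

Zone 40N: λ₀ = 57°, k₀ = 0.9996, false easting 500000 m.
Meridian distance M = (N − FN)/k₀ = 2655936.5 m.
Inverse transverse Mercator on WGS84 gives φ = 24.00169992°, λ = 55.87210006°.

lat 24.00170°, lon 55.87210°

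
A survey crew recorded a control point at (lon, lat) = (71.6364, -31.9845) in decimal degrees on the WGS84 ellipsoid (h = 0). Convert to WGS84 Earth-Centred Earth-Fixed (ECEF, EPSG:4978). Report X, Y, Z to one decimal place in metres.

X 1705965.1 m, Y 5139218.9 m, Z -3358973.7 m

WGS84: a = 6378137 m, e² = 0.006694380; N(φ) = a/√(1−e²sin²φ) = 6384135.322 m.
X = (N+h)·cosφ·cosλ = 1705965.092 m; Y = (N+h)·cosφ·sinλ = 5139218.851 m; Z = (N(1−e²)+h)·sinφ = -3358973.734 m.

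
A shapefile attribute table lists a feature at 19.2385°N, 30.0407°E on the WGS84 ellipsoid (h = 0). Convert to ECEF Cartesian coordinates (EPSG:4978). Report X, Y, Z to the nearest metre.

X 5214918 m, Y 3015776 m, Z 2088294 m

WGS84: a = 6378137 m, e² = 0.006694380; N(φ) = a/√(1−e²sin²φ) = 6380456.129 m.
X = (N+h)·cosφ·cosλ = 5214917.919 m; Y = (N+h)·cosφ·sinλ = 3015775.507 m; Z = (N(1−e²)+h)·sinφ = 2088293.570 m.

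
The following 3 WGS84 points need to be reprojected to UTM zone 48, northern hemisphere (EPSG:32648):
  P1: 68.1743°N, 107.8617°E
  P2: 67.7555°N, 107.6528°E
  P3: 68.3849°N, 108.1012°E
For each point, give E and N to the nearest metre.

UTM zone 48N: λ₀ = 105°, k₀ = 0.9996.
P1 (68.1743°, 107.8617°) → (618696.595, 7565049.872) m.
P2 (67.7555°, 107.6528°) → (612040.399, 7518006.391) m.
P3 (68.3849°, 108.1012°) → (627443.152, 7588985.692) m.

P1: E 618697 m, N 7565050 m; P2: E 612040 m, N 7518006 m; P3: E 627443 m, N 7588986 m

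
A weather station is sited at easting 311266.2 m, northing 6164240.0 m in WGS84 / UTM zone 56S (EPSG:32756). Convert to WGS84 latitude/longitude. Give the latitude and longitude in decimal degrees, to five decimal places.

lat -34.64640°, lon 150.94070°

Zone 56S: λ₀ = 153°, k₀ = 0.9996, false easting 500000 m, false northing 10000000 m.
Meridian distance M = (N − FN)/k₀ = -3837294.9 m.
Inverse transverse Mercator on WGS84 gives φ = -34.64639985°, λ = 150.94070014°.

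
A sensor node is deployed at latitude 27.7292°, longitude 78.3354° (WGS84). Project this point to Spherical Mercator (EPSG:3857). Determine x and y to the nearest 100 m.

x 8720300 m, y 3214900 m

Web Mercator is spherical with R = a = 6378137 m.
x = R·λ = 6378137 × 1.367210651 = 8720256.839 m.
y = R·ln tan(π/4 + φ/2) = 6378137 × 0.504046057 = 3214874.807 m.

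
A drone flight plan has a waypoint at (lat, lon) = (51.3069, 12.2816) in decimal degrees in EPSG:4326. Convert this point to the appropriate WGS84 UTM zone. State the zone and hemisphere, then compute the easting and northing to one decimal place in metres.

Longitude 12.2816° lies in the 6° band [12°, 18°), giving zone 33; latitude is north of the equator, so 33N.
Zone 33 central meridian λ₀ = 6×33 − 183 = 15°; Δλ = -2.7184°.
Transverse Mercator on WGS84 with k₀ = 0.9996 gives E = 310527.571 m, N = 5687463.594 m.

Zone 33N: E 310527.6 m, N 5687463.6 m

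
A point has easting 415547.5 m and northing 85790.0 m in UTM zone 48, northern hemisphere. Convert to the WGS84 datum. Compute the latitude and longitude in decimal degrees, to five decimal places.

lat 0.77610°, lon 104.24100°

Zone 48N: λ₀ = 105°, k₀ = 0.9996, false easting 500000 m.
Meridian distance M = (N − FN)/k₀ = 85824.3 m.
Inverse transverse Mercator on WGS84 gives φ = 0.77610001°, λ = 104.24099988°.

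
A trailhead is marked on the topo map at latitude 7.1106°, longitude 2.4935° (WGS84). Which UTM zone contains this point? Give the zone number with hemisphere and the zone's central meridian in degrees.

Zone 31N, central meridian 3°

UTM zone = ⌊(λ + 180)/6⌋ + 1; 2.4935° ∈ [0°, 6°) → zone 31.
Hemisphere: N (φ ≥ 0).
Central meridian λ₀ = 6×31 − 183 = 3°.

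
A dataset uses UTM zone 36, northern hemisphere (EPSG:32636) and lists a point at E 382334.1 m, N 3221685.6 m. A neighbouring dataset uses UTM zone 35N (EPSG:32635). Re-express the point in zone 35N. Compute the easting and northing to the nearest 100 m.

UTM 36N → geographic: φ = 29.11819969°, λ = 31.79059949°.
UTM 35N (λ₀ = 27°) forward: E = 966360.181 m, N = 3230582.678 m.

E 966400 m, N 3230600 m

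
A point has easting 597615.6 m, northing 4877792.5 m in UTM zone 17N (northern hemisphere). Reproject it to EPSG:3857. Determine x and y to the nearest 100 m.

Unproject from UTM 17N (λ₀ = -81°) → φ = 44.04679958°, λ = -79.78149986°.
Web Mercator (R = 6378137 m): x = -8881235.939 m, y = 5472687.384 m.

x -8881200 m, y 5472700 m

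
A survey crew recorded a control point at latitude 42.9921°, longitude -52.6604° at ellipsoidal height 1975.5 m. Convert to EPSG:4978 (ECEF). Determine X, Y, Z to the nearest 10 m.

X 2834960 m, Y -3716080 m, Z 4328210 m

WGS84: a = 6378137 m, e² = 0.006694380; N(φ) = a/√(1−e²sin²φ) = 6388087.107 m.
X = (N+h)·cosφ·cosλ = 2834956.883 m; Y = (N+h)·cosφ·sinλ = -3716081.998 m; Z = (N(1−e²)+h)·sinφ = 4328206.947 m.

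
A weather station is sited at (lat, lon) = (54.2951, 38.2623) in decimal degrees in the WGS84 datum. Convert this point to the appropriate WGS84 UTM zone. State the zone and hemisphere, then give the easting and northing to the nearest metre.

Zone 37N: E 451987 m, N 6016606 m

Longitude 38.2623° lies in the 6° band [36°, 42°), giving zone 37; latitude is north of the equator, so 37N.
Zone 37 central meridian λ₀ = 6×37 − 183 = 39°; Δλ = -0.7377°.
Transverse Mercator on WGS84 with k₀ = 0.9996 gives E = 451987.170 m, N = 6016606.437 m.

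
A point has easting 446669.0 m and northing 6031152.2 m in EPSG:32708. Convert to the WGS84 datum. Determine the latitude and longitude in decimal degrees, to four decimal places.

lat -35.8624°, lon -135.5907°

Zone 8S: λ₀ = -135°, k₀ = 0.9996, false easting 500000 m, false northing 10000000 m.
Meridian distance M = (N − FN)/k₀ = -3970436.0 m.
Inverse transverse Mercator on WGS84 gives φ = -35.86239968°, λ = -135.59069982°.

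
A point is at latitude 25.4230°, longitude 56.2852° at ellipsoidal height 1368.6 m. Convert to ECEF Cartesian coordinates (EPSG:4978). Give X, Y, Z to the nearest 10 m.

X 3200080 m, Y 4795630 m, Z 2722060 m

WGS84: a = 6378137 m, e² = 0.006694380; N(φ) = a/√(1−e²sin²φ) = 6382075.161 m.
X = (N+h)·cosφ·cosλ = 3200078.132 m; Y = (N+h)·cosφ·sinλ = 4795630.697 m; Z = (N(1−e²)+h)·sinφ = 2722056.526 m.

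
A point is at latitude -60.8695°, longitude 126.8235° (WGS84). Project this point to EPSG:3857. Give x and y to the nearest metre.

Web Mercator is spherical with R = a = 6378137 m.
x = R·λ = 6378137 × 2.213487644 = 14117927.441 m.
y = R·ln tan(π/4 + φ/2) = 6378137 × -1.347716399 = -8595919.830 m.

x 14117927 m, y -8595920 m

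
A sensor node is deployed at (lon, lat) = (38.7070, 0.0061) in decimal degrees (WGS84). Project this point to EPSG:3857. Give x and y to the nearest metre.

x 4308844 m, y 679 m

Web Mercator is spherical with R = a = 6378137 m.
x = R·λ = 6378137 × 0.675564594 = 4308843.530 m.
y = R·ln tan(π/4 + φ/2) = 6378137 × 0.000106465 = 679.049 m.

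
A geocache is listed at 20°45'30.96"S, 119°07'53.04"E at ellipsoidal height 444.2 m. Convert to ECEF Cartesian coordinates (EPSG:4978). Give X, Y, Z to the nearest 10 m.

X -2904820 m, Y 5212210 m, Z -2246580 m

WGS84: a = 6378137 m, e² = 0.006694380; N(φ) = a/√(1−e²sin²φ) = 6380820.568 m.
X = (N+h)·cosφ·cosλ = -2904823.013 m; Y = (N+h)·cosφ·sinλ = 5212212.900 m; Z = (N(1−e²)+h)·sinφ = -2246580.818 m.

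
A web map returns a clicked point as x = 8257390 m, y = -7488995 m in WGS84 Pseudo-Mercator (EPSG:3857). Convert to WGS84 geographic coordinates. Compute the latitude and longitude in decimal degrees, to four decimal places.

R = 6378137 m. λ = x/R = 74.17739644°.
φ = 2·arctan(exp(y/R)) − 90° = 2·arctan(0.30908) − 90° = -55.64970227°.

lat -55.6497°, lon 74.1774°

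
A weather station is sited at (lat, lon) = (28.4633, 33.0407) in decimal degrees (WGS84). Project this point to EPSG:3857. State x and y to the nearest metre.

Web Mercator is spherical with R = a = 6378137 m.
x = R·λ = 6378137 × 0.576669002 = 3678073.899 m.
y = R·ln tan(π/4 + φ/2) = 6378137 × 0.518570217 = 3307511.890 m.

x 3678074 m, y 3307512 m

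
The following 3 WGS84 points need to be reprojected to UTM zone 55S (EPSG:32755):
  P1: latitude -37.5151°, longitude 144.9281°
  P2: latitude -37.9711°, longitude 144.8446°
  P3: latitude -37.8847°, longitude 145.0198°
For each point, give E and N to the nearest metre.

P1: E 316891 m, N 5845967 m; P2: E 310676 m, N 5795200 m; P3: E 325863 m, N 5805129 m

UTM zone 55S: λ₀ = 147°, k₀ = 0.9996.
P1 (-37.5151°, 144.9281°) → (316891.081, 5845966.776) m.
P2 (-37.9711°, 144.8446°) → (310676.444, 5795199.908) m.
P3 (-37.8847°, 145.0198°) → (325863.274, 5805129.358) m.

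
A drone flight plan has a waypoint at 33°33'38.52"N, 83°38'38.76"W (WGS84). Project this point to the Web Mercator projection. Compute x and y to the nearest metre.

Web Mercator is spherical with R = a = 6378137 m.
x = R·λ = 6378137 × -1.459864945 = -9311218.620 m.
y = R·ln tan(π/4 + φ/2) = 6378137 × 0.622433510 = 3969966.201 m.

x -9311219 m, y 3969966 m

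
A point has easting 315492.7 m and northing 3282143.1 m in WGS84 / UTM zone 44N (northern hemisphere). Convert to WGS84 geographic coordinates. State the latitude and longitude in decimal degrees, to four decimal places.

Zone 44N: λ₀ = 81°, k₀ = 0.9996, false easting 500000 m.
Meridian distance M = (N − FN)/k₀ = 3283456.5 m.
Inverse transverse Mercator on WGS84 gives φ = 29.65560014°, λ = 79.09369952°.

lat 29.6556°, lon 79.0937°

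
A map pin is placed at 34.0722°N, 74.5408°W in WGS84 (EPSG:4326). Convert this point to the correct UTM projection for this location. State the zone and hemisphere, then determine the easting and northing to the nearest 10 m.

Longitude -74.5408° lies in the 6° band [-78°, -72°), giving zone 18; latitude is north of the equator, so 18N.
Zone 18 central meridian λ₀ = 6×18 − 183 = -75°; Δλ = +0.4592°.
Transverse Mercator on WGS84 with k₀ = 0.9996 gives E = 542370.384 m, N = 3770256.541 m.

Zone 18N: E 542370 m, N 3770260 m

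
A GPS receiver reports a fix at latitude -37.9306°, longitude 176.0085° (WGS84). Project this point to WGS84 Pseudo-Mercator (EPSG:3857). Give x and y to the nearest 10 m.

x 19593180 m, y -4569630 m

Web Mercator is spherical with R = a = 6378137 m.
x = R·λ = 6378137 × 3.071927836 = 19593176.595 m.
y = R·ln tan(π/4 + φ/2) = 6378137 × -0.716451615 = -4569626.554 m.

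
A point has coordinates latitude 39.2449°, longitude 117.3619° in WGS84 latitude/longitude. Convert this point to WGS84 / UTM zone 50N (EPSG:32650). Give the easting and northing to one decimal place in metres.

Zone 50 central meridian λ₀ = 6×50 − 183 = 117°; Δλ = +0.3619°.
Transverse Mercator on WGS84 with k₀ = 0.9996 gives E = 531229.282 m, N = 4344016.368 m.

E 531229.3 m, N 4344016.4 m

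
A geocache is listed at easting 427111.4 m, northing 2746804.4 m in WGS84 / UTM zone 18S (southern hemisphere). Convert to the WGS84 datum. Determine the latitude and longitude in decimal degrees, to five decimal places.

Zone 18S: λ₀ = -75°, k₀ = 0.9996, false easting 500000 m, false northing 10000000 m.
Meridian distance M = (N − FN)/k₀ = -7256098.0 m.
Inverse transverse Mercator on WGS84 gives φ = -65.39329972°, λ = -76.56890029°.

lat -65.39330°, lon -76.56890°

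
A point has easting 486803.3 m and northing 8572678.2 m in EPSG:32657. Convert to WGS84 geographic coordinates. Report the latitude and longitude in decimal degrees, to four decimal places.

lat 77.2316°, lon 158.4651°

Zone 57N: λ₀ = 159°, k₀ = 0.9996, false easting 500000 m.
Meridian distance M = (N − FN)/k₀ = 8576108.6 m.
Inverse transverse Mercator on WGS84 gives φ = 77.23159975°, λ = 158.46509914°.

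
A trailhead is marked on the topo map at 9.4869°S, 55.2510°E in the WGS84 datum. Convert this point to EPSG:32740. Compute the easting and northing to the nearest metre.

E 307996 m, N 8950834 m

Zone 40 central meridian λ₀ = 6×40 − 183 = 57°; Δλ = -1.7490°.
Transverse Mercator on WGS84 with k₀ = 0.9996 gives E = 307995.997 m, N = 8950833.664 m.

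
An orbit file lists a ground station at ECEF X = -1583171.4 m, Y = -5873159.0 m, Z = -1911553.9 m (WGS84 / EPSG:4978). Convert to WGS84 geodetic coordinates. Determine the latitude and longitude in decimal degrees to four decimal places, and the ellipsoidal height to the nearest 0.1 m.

λ = atan2(Y, X) = -105.08609952°; p = √(X²+Y²) = 6082797.7 m.
Bowring's method on WGS84 (a = 6378137 m, b = 6356752.314 m) gives φ = -17.55600011°, h = -120.578 m.

lat -17.5560°, lon -105.0861°, h -120.6 m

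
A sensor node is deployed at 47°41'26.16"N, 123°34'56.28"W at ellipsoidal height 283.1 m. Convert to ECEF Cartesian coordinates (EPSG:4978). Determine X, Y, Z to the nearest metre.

X -2379258 m, Y -3583472 m, Z 4693998 m

WGS84: a = 6378137 m, e² = 0.006694380; N(φ) = a/√(1−e²sin²φ) = 6389844.640 m.
X = (N+h)·cosφ·cosλ = -2379257.748 m; Y = (N+h)·cosφ·sinλ = -3583472.000 m; Z = (N(1−e²)+h)·sinφ = 4693997.775 m.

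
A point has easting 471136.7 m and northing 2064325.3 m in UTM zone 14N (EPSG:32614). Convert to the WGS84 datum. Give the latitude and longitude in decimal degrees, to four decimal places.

Zone 14N: λ₀ = -99°, k₀ = 0.9996, false easting 500000 m.
Meridian distance M = (N − FN)/k₀ = 2065151.4 m.
Inverse transverse Mercator on WGS84 gives φ = 18.66989971°, λ = -99.27369989°.

lat 18.6699°, lon -99.2737°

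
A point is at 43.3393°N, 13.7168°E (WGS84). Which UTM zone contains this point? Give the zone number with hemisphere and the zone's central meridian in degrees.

Zone 33N, central meridian 15°

UTM zone = ⌊(λ + 180)/6⌋ + 1; 13.7168° ∈ [12°, 18°) → zone 33.
Hemisphere: N (φ ≥ 0).
Central meridian λ₀ = 6×33 − 183 = 15°.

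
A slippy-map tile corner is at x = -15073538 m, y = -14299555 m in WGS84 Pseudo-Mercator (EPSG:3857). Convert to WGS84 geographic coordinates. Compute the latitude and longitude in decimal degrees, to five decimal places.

lat -77.87020°, lon -135.40790°

R = 6378137 m. λ = x/R = -135.40789571°.
φ = 2·arctan(exp(y/R)) − 90° = 2·arctan(0.10625) − 90° = -77.87020035°.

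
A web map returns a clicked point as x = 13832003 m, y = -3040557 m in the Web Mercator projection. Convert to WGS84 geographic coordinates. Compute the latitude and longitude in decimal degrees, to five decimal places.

R = 6378137 m. λ = x/R = 124.25499705°.
φ = 2·arctan(exp(y/R)) − 90° = 2·arctan(0.62082) − 90° = -26.33439910°.

lat -26.33440°, lon 124.25500°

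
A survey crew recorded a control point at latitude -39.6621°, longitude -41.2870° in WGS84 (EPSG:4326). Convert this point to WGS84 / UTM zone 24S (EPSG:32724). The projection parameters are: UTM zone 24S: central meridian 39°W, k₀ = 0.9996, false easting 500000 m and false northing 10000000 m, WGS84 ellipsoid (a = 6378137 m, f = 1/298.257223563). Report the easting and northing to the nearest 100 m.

Zone 24 central meridian λ₀ = 6×24 − 183 = -39°; Δλ = -2.2870°.
Transverse Mercator on WGS84 with k₀ = 0.9996 gives E = 303813.778 m, N = 5607245.477 m.

E 303800 m, N 5607200 m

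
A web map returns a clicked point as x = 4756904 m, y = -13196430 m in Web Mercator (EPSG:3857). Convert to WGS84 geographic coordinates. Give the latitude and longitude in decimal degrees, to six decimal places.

R = 6378137 m. λ = x/R = 42.73199568°.
φ = 2·arctan(exp(y/R)) − 90° = 2·arctan(0.12631) − 90° = -75.60210087°.

lat -75.602101°, lon 42.731996°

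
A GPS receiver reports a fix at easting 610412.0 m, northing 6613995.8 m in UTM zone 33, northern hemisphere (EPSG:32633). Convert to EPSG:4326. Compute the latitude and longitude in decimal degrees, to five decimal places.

Zone 33N: λ₀ = 15°, k₀ = 0.9996, false easting 500000 m.
Meridian distance M = (N − FN)/k₀ = 6616642.5 m.
Inverse transverse Mercator on WGS84 gives φ = 59.64939989°, λ = 16.95899956°.

lat 59.64940°, lon 16.95900°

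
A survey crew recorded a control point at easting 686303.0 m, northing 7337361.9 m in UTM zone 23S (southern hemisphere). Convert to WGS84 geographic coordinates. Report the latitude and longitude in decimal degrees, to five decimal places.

Zone 23S: λ₀ = -45°, k₀ = 0.9996, false easting 500000 m, false northing 10000000 m.
Meridian distance M = (N − FN)/k₀ = -2663703.6 m.
Inverse transverse Mercator on WGS84 gives φ = -24.06500040°, λ = -43.16759987°.

lat -24.06500°, lon -43.16760°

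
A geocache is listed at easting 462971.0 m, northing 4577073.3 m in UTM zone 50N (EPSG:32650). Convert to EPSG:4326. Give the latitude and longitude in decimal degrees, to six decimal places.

Zone 50N: λ₀ = 117°, k₀ = 0.9996, false easting 500000 m.
Meridian distance M = (N − FN)/k₀ = 4578904.9 m.
Inverse transverse Mercator on WGS84 gives φ = 41.34430043°, λ = 116.55740013°.

lat 41.344300°, lon 116.557400°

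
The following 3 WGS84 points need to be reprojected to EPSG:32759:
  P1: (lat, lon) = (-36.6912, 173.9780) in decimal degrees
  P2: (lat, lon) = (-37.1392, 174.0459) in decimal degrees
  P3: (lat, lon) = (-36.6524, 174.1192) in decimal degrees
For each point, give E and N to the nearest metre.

P1: E 766073 m, N 5935249 m; P2: E 770552 m, N 5885341 m; P3: E 778832 m, N 5939153 m

UTM zone 59S: λ₀ = 171°, k₀ = 0.9996.
P1 (-36.6912°, 173.9780°) → (766072.950, 5935249.238) m.
P2 (-37.1392°, 174.0459°) → (770552.202, 5885341.357) m.
P3 (-36.6524°, 174.1192°) → (778832.279, 5939153.481) m.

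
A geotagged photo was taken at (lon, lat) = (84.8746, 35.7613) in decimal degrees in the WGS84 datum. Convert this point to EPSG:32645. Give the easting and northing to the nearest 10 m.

Zone 45 central meridian λ₀ = 6×45 − 183 = 87°; Δλ = -2.1254°.
Transverse Mercator on WGS84 with k₀ = 0.9996 gives E = 307853.062 m, N = 3959556.979 m.

E 307850 m, N 3959560 m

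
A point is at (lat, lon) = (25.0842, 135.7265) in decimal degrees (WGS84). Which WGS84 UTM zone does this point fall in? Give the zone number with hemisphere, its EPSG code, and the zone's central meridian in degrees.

UTM zone = ⌊(λ + 180)/6⌋ + 1; 135.7265° ∈ [132°, 138°) → zone 53.
Hemisphere: N (φ ≥ 0).
Central meridian λ₀ = 6×53 − 183 = 135°.
EPSG code: 32653.

Zone 53N (EPSG:32653), central meridian 135°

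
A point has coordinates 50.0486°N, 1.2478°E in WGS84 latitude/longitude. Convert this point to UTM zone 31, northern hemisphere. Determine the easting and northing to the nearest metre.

E 374555 m, N 5545505 m

Zone 31 central meridian λ₀ = 6×31 − 183 = 3°; Δλ = -1.7522°.
Transverse Mercator on WGS84 with k₀ = 0.9996 gives E = 374554.994 m, N = 5545504.946 m.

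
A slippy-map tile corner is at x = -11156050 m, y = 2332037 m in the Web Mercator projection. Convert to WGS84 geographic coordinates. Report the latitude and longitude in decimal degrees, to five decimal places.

lat 20.49730°, lon -100.21650°

R = 6378137 m. λ = x/R = -100.21650225°.
φ = 2·arctan(exp(y/R)) − 90° = 2·arctan(1.44142) − 90° = 20.49730057°.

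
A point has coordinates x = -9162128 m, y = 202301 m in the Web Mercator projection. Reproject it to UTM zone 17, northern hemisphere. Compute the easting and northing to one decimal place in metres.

Web Mercator inverse (R = 6378137 m) → φ = 1.81699617°, λ = -82.30479617°.
UTM 17N forward: E = 354868.764 m, N = 200885.751 m.

E 354868.8 m, N 200885.8 m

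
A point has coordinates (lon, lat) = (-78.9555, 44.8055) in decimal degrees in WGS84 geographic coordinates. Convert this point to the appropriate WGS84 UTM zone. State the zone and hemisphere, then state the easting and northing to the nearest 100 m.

Longitude -78.9555° lies in the 6° band [-84°, -78°), giving zone 17; latitude is north of the equator, so 17N.
Zone 17 central meridian λ₀ = 6×17 − 183 = -81°; Δλ = +2.0445°.
Transverse Mercator on WGS84 with k₀ = 0.9996 gives E = 661682.395 m, N = 4963377.559 m.

Zone 17N: E 661700 m, N 4963400 m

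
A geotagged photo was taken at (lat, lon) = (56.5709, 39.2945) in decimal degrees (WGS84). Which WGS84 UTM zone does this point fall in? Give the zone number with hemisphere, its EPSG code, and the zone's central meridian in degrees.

UTM zone = ⌊(λ + 180)/6⌋ + 1; 39.2945° ∈ [36°, 42°) → zone 37.
Hemisphere: N (φ ≥ 0).
Central meridian λ₀ = 6×37 − 183 = 39°.
EPSG code: 32637.

Zone 37N (EPSG:32637), central meridian 39°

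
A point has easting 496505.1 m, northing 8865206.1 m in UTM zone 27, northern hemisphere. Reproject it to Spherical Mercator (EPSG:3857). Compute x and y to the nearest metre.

x -2357491 m, y 15445280 m

Unproject from UTM 27N (λ₀ = -21°) → φ = 79.85319999°, λ = -21.17770139°.
Web Mercator (R = 6378137 m): x = -2357490.935 m, y = 15445280.055 m.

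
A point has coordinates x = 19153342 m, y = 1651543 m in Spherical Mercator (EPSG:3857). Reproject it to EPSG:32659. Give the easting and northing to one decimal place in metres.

E 613854.8 m, N 1622424.9 m

Web Mercator inverse (R = 6378137 m) → φ = 14.67299876°, λ = 172.05739861°.
UTM 59N forward: E = 613854.832 m, N = 1622424.862 m.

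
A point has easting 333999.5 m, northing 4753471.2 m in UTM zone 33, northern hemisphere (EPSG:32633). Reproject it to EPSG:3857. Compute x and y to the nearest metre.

x 1443391 m, y 5299165 m

Unproject from UTM 33N (λ₀ = 15°) → φ = 42.91580012°, λ = 12.96619946°.
Web Mercator (R = 6378137 m): x = 1443390.722 m, y = 5299164.536 m.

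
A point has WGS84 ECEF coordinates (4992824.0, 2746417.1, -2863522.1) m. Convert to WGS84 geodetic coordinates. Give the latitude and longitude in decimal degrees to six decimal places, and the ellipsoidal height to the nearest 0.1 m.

lat -26.835000°, lon 28.814000°, h 3562.5 m

λ = atan2(Y, X) = 28.81399977°; p = √(X²+Y²) = 5698341.7 m.
Bowring's method on WGS84 (a = 6378137 m, b = 6356752.314 m) gives φ = -26.83499970°, h = 3562.492 m.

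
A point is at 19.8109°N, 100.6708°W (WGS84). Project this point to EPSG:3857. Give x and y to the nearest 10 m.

Web Mercator is spherical with R = a = 6378137 m.
x = R·λ = 6378137 × -1.757036921 = -11206622.194 m.
y = R·ln tan(π/4 + φ/2) = 6378137 × 0.352868375 = 2250642.840 m.

x -11206620 m, y 2250640 m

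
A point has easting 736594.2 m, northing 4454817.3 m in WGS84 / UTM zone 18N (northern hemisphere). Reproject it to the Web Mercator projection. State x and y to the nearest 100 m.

Unproject from UTM 18N (λ₀ = -75°) → φ = 40.21040003°, λ = -72.21989983°.
Web Mercator (R = 6378137 m): x = -8039482.474 m, y = 4896564.310 m.

x -8039500 m, y 4896600 m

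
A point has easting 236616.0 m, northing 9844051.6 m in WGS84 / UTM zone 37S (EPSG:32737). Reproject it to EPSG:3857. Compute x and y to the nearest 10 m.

Unproject from UTM 37S (λ₀ = 39°) → φ = -1.40969980°, λ = 36.63299997°.
Web Mercator (R = 6378137 m): x = 4077966.903 m, y = -156942.899 m.

x 4077970 m, y -156940 m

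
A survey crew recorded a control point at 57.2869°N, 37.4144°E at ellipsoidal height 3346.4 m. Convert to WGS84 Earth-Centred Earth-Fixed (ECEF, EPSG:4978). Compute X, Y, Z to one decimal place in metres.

X 2745731.3 m, Y 2100363.7 m, Z 5346049.7 m

WGS84: a = 6378137 m, e² = 0.006694380; N(φ) = a/√(1−e²sin²φ) = 6393304.467 m.
X = (N+h)·cosφ·cosλ = 2745731.257 m; Y = (N+h)·cosφ·sinλ = 2100363.731 m; Z = (N(1−e²)+h)·sinφ = 5346049.712 m.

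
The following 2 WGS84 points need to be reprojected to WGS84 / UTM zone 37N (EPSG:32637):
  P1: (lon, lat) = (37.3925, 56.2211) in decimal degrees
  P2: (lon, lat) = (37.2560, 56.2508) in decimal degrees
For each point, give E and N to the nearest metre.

UTM zone 37N: λ₀ = 39°, k₀ = 0.9996.
P1 (56.2211°, 37.3925°) → (400321.846, 6231850.232) m.
P2 (56.2508°, 37.2560°) → (391942.347, 6235361.103) m.

P1: E 400322 m, N 6231850 m; P2: E 391942 m, N 6235361 m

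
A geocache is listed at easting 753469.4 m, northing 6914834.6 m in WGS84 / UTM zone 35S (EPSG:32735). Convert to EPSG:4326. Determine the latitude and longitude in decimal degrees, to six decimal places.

Zone 35S: λ₀ = 27°, k₀ = 0.9996, false easting 500000 m, false northing 10000000 m.
Meridian distance M = (N − FN)/k₀ = -3086400.0 m.
Inverse transverse Mercator on WGS84 gives φ = -27.86729978°, λ = 29.57429980°.

lat -27.867300°, lon 29.574300°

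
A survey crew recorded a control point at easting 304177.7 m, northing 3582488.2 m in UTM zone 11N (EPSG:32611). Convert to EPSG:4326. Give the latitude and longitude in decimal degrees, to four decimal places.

lat 32.3622°, lon -119.0812°

Zone 11N: λ₀ = -117°, k₀ = 0.9996, false easting 500000 m.
Meridian distance M = (N − FN)/k₀ = 3583921.8 m.
Inverse transverse Mercator on WGS84 gives φ = 32.36220016°, λ = -119.08120014°.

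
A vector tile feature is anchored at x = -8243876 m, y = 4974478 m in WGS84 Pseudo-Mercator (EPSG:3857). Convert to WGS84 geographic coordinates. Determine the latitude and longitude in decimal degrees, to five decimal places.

R = 6378137 m. λ = x/R = -74.05599811°.
φ = 2·arctan(exp(y/R)) − 90° = 2·arctan(2.18131) − 90° = 40.74279712°.

lat 40.74280°, lon -74.05600°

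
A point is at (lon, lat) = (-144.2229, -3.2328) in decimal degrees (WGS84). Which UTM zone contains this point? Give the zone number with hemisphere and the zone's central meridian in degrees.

UTM zone = ⌊(λ + 180)/6⌋ + 1; -144.2229° ∈ [-150°, -144°) → zone 6.
Hemisphere: S (φ < 0).
Central meridian λ₀ = 6×6 − 183 = -147°.

Zone 6S, central meridian -147°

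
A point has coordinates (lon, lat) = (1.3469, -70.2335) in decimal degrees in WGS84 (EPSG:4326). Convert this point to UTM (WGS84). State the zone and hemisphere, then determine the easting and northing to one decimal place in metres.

Longitude 1.3469° lies in the 6° band [0°, 6°), giving zone 31; latitude is south of the equator, so 31S.
Zone 31 central meridian λ₀ = 6×31 − 183 = 3°; Δλ = -1.6531°.
Transverse Mercator on WGS84 with k₀ = 0.9996 gives E = 437612.265 m, N = 2207240.159 m.

Zone 31S: E 437612.3 m, N 2207240.2 m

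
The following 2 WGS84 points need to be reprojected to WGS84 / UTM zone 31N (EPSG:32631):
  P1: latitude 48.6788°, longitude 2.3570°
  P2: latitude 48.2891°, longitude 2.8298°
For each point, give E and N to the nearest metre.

UTM zone 31N: λ₀ = 3°, k₀ = 0.9996.
P1 (48.6788°, 2.3570°) → (452667.808, 5391949.970) m.
P2 (48.2891°, 2.8298°) → (487374.944, 5348447.299) m.

P1: E 452668 m, N 5391950 m; P2: E 487375 m, N 5348447 m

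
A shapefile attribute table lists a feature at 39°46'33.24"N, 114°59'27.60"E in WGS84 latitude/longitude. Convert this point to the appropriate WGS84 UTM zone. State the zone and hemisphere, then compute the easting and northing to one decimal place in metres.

Zone 50N: E 327946.6 m, N 4404815.1 m

Longitude 114.9910° lies in the 6° band [114°, 120°), giving zone 50; latitude is north of the equator, so 50N.
Zone 50 central meridian λ₀ = 6×50 − 183 = 117°; Δλ = -2.0090°.
Transverse Mercator on WGS84 with k₀ = 0.9996 gives E = 327946.614 m, N = 4404815.087 m.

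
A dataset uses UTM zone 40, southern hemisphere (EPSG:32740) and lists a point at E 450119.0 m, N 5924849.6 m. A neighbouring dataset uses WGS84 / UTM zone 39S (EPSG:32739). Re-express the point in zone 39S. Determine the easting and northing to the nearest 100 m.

E 985400 m, N 5911200 m

UTM 40S → geographic: φ = -36.82089966°, λ = 56.44070017°.
UTM 39S (λ₀ = 51°) forward: E = 985431.878 m, N = 5911158.644 m.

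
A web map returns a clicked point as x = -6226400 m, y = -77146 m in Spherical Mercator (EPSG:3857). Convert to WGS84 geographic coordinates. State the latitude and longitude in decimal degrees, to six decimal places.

lat -0.692997°, lon -55.932703°

R = 6378137 m. λ = x/R = -55.93270285°.
φ = 2·arctan(exp(y/R)) − 90° = 2·arctan(0.98798) − 90° = -0.69299741°.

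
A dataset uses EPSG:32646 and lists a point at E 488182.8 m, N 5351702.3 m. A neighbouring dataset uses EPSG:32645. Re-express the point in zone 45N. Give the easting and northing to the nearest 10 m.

E 932910 m, N 5368200 m

UTM 46N → geographic: φ = 48.31839978°, λ = 92.84059962°.
UTM 45N (λ₀ = 87°) forward: E = 932907.915 m, N = 5368196.236 m.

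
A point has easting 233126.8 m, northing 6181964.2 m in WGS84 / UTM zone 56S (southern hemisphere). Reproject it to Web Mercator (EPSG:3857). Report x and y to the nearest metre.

x 16708443 m, y -4092007 m

Unproject from UTM 56S (λ₀ = 153°) → φ = -34.46940038°, λ = 150.09449980°.
Web Mercator (R = 6378137 m): x = 16708443.289 m, y = -4092006.531 m.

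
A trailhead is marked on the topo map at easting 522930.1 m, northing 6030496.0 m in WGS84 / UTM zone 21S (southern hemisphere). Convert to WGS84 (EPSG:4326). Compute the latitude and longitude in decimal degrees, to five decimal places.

Zone 21S: λ₀ = -57°, k₀ = 0.9996, false easting 500000 m, false northing 10000000 m.
Meridian distance M = (N − FN)/k₀ = -3971092.4 m.
Inverse transverse Mercator on WGS84 gives φ = -35.86949969°, λ = -56.74599996°.

lat -35.86950°, lon -56.74600°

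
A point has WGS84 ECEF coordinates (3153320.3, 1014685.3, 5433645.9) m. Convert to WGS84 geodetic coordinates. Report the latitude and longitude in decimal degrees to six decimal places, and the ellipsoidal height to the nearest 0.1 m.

lat 58.802700°, lon 17.837300°, h 1241.1 m

λ = atan2(Y, X) = 17.83729981°; p = √(X²+Y²) = 3312554.2 m.
Bowring's method on WGS84 (a = 6378137 m, b = 6356752.314 m) gives φ = 58.80269988°, h = 1241.053 m.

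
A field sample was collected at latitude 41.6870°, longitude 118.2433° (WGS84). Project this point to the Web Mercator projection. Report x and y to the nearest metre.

Web Mercator is spherical with R = a = 6378137 m.
x = R·λ = 6378137 × 2.063734903 = 13162783.946 m.
y = R·ln tan(π/4 + φ/2) = 6378137 × 0.801834182 = 5114208.265 m.

x 13162784 m, y 5114208 m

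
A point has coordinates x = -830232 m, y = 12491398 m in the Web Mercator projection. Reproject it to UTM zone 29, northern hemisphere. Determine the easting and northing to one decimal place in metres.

E 547607.3 m, N 8205971.1 m

Web Mercator inverse (R = 6378137 m) → φ = 73.94010035°, λ = -7.45810095°.
UTM 29N forward: E = 547607.342 m, N = 8205971.120 m.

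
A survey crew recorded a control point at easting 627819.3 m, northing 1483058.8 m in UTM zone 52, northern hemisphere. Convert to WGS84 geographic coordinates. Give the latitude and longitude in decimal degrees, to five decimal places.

lat 13.41250°, lon 130.18060°

Zone 52N: λ₀ = 129°, k₀ = 0.9996, false easting 500000 m.
Meridian distance M = (N − FN)/k₀ = 1483652.3 m.
Inverse transverse Mercator on WGS84 gives φ = 13.41250027°, λ = 130.18060040°.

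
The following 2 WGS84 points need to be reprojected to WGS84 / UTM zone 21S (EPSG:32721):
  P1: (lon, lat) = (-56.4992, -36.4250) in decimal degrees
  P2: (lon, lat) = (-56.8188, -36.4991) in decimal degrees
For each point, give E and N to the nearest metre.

P1: E 544893 m, N 5968795 m; P2: E 516228 m, N 5960676 m

UTM zone 21S: λ₀ = -57°, k₀ = 0.9996.
P1 (-36.4250°, -56.4992°) → (544892.661, 5968794.662) m.
P2 (-36.4991°, -56.8188°) → (516227.610, 5960676.486) m.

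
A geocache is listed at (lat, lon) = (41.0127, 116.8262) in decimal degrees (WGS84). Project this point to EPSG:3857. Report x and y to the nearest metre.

x 13005033 m, y 5014215 m

Web Mercator is spherical with R = a = 6378137 m.
x = R·λ = 6378137 × 2.039001843 = 13005033.095 m.
y = R·ln tan(π/4 + φ/2) = 6378137 × 0.786156693 = 5014215.091 m.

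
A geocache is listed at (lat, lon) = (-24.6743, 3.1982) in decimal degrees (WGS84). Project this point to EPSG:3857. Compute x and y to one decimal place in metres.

Web Mercator is spherical with R = a = 6378137 m.
x = R·λ = 6378137 × 0.055819120 = 356021.995 m.
y = R·ln tan(π/4 + φ/2) = 6378137 × -0.444611402 = -2835792.431 m.

x 356022.0 m, y -2835792.4 m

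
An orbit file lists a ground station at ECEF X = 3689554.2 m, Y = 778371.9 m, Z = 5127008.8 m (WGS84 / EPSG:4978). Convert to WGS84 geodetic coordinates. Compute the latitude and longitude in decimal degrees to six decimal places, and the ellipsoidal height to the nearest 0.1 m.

λ = atan2(Y, X) = 11.91279973°; p = √(X²+Y²) = 3770765.6 m.
Bowring's method on WGS84 (a = 6378137 m, b = 6356752.314 m) gives φ = 53.85009991°, h = 110.803 m.

lat 53.850100°, lon 11.912800°, h 110.8 m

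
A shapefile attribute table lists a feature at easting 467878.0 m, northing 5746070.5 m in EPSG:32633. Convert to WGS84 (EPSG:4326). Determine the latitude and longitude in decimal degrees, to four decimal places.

Zone 33N: λ₀ = 15°, k₀ = 0.9996, false easting 500000 m.
Meridian distance M = (N − FN)/k₀ = 5748369.8 m.
Inverse transverse Mercator on WGS84 gives φ = 51.86449957°, λ = 14.53349997°.

lat 51.8645°, lon 14.5335°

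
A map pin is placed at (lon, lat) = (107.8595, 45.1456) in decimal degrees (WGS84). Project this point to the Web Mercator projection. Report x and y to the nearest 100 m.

Web Mercator is spherical with R = a = 6378137 m.
x = R·λ = 6378137 × 1.882503405 = 12006864.617 m.
y = R·ln tan(π/4 + φ/2) = 6378137 × 0.884971964 = 5644472.425 m.

x 12006900 m, y 5644500 m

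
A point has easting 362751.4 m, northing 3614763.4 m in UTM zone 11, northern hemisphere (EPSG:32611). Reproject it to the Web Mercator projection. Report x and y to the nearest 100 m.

x -13187300 m, y 3850500 m

Unproject from UTM 11N (λ₀ = -117°) → φ = 32.66199978°, λ = -118.46359972°.
Web Mercator (R = 6378137 m): x = -13187307.599 m, y = 3850525.546 m.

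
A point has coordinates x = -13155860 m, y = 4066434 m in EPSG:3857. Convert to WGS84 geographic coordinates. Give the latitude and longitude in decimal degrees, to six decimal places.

lat 34.279796°, lon -118.181101°

R = 6378137 m. λ = x/R = -118.18110114°.
φ = 2·arctan(exp(y/R)) − 90° = 2·arctan(1.89186) − 90° = 34.27979634°.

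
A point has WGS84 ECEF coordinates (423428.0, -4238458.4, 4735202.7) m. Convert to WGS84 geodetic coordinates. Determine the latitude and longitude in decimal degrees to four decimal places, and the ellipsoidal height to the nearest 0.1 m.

λ = atan2(Y, X) = -84.29499938°; p = √(X²+Y²) = 4259556.4 m.
Bowring's method on WGS84 (a = 6378137 m, b = 6356752.314 m) gives φ = 48.21819994°, h = 2851.289 m.

lat 48.2182°, lon -84.2950°, h 2851.3 m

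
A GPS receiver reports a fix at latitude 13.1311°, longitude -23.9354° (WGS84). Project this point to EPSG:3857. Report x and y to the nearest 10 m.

Web Mercator is spherical with R = a = 6378137 m.
x = R·λ = 6378137 × -0.417751538 = -2664476.540 m.
y = R·ln tan(π/4 + φ/2) = 6378137 × 0.231213928 = 1474714.109 m.

x -2664480 m, y 1474710 m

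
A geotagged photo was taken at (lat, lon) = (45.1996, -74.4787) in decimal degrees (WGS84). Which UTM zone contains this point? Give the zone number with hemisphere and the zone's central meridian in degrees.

UTM zone = ⌊(λ + 180)/6⌋ + 1; -74.4787° ∈ [-78°, -72°) → zone 18.
Hemisphere: N (φ ≥ 0).
Central meridian λ₀ = 6×18 − 183 = -75°.

Zone 18N, central meridian -75°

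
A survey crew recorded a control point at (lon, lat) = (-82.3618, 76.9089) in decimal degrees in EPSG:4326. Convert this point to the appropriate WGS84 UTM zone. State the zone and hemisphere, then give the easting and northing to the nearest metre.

Longitude -82.3618° lies in the 6° band [-84°, -78°), giving zone 17; latitude is north of the equator, so 17N.
Zone 17 central meridian λ₀ = 6×17 − 183 = -81°; Δλ = -1.3618°.
Transverse Mercator on WGS84 with k₀ = 0.9996 gives E = 465570.889 m, N = 8537005.690 m.

Zone 17N: E 465571 m, N 8537006 m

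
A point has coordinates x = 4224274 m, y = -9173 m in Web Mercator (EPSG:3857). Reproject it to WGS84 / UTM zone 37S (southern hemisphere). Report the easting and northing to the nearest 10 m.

Web Mercator inverse (R = 6378137 m) → φ = -0.08240243°, λ = 37.94729899°.
UTM 37S forward: E = 382854.218 m, N = 9990890.507 m.

E 382850 m, N 9990890 m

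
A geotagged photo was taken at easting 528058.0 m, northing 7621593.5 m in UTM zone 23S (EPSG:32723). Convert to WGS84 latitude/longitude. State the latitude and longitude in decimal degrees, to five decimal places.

Zone 23S: λ₀ = -45°, k₀ = 0.9996, false easting 500000 m, false northing 10000000 m.
Meridian distance M = (N − FN)/k₀ = -2379358.2 m.
Inverse transverse Mercator on WGS84 gives φ = -21.50810032°, λ = -44.72910009°.

lat -21.50810°, lon -44.72910°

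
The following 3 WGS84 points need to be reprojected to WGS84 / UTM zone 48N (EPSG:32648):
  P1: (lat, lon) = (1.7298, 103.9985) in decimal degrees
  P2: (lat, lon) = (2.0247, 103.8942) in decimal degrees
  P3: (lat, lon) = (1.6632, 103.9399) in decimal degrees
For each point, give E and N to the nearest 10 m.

UTM zone 48N: λ₀ = 105°, k₀ = 0.9996.
P1 (1.7298°, 103.9985°) → (388602.869, 191224.848) m.
P2 (2.0247°, 103.8942°) → (377020.785, 223833.051) m.
P3 (1.6632°, 103.9399°) → (382080.014, 183865.756) m.

P1: E 388600 m, N 191220 m; P2: E 377020 m, N 223830 m; P3: E 382080 m, N 183870 m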